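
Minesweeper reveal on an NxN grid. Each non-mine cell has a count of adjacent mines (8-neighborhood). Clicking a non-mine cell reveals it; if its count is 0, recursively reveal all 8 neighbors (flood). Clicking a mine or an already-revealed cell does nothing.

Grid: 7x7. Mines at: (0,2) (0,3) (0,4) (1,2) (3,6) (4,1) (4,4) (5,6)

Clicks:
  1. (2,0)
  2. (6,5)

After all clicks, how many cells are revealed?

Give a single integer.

Click 1 (2,0) count=0: revealed 8 new [(0,0) (0,1) (1,0) (1,1) (2,0) (2,1) (3,0) (3,1)] -> total=8
Click 2 (6,5) count=1: revealed 1 new [(6,5)] -> total=9

Answer: 9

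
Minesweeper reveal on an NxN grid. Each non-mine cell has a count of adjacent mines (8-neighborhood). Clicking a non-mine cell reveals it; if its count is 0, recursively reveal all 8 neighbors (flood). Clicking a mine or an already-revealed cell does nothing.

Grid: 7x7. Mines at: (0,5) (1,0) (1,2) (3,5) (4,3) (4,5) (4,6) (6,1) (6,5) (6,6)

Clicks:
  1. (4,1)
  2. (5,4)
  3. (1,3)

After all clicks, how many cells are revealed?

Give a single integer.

Answer: 14

Derivation:
Click 1 (4,1) count=0: revealed 12 new [(2,0) (2,1) (2,2) (3,0) (3,1) (3,2) (4,0) (4,1) (4,2) (5,0) (5,1) (5,2)] -> total=12
Click 2 (5,4) count=3: revealed 1 new [(5,4)] -> total=13
Click 3 (1,3) count=1: revealed 1 new [(1,3)] -> total=14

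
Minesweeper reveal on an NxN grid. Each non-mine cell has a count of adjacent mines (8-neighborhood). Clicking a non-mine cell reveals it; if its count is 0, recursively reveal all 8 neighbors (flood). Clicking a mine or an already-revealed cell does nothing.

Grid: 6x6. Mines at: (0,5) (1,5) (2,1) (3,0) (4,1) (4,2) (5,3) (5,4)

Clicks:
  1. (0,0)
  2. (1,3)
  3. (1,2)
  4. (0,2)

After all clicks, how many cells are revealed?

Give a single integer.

Click 1 (0,0) count=0: revealed 21 new [(0,0) (0,1) (0,2) (0,3) (0,4) (1,0) (1,1) (1,2) (1,3) (1,4) (2,2) (2,3) (2,4) (2,5) (3,2) (3,3) (3,4) (3,5) (4,3) (4,4) (4,5)] -> total=21
Click 2 (1,3) count=0: revealed 0 new [(none)] -> total=21
Click 3 (1,2) count=1: revealed 0 new [(none)] -> total=21
Click 4 (0,2) count=0: revealed 0 new [(none)] -> total=21

Answer: 21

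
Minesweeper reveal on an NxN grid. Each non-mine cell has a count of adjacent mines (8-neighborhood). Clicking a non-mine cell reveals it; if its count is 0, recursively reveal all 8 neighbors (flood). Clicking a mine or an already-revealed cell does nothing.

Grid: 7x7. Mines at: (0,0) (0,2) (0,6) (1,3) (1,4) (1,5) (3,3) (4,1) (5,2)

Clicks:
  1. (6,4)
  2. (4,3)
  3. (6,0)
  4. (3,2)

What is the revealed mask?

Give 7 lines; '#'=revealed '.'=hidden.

Answer: .......
.......
....###
..#.###
...####
##.####
##.####

Derivation:
Click 1 (6,4) count=0: revealed 18 new [(2,4) (2,5) (2,6) (3,4) (3,5) (3,6) (4,3) (4,4) (4,5) (4,6) (5,3) (5,4) (5,5) (5,6) (6,3) (6,4) (6,5) (6,6)] -> total=18
Click 2 (4,3) count=2: revealed 0 new [(none)] -> total=18
Click 3 (6,0) count=0: revealed 4 new [(5,0) (5,1) (6,0) (6,1)] -> total=22
Click 4 (3,2) count=2: revealed 1 new [(3,2)] -> total=23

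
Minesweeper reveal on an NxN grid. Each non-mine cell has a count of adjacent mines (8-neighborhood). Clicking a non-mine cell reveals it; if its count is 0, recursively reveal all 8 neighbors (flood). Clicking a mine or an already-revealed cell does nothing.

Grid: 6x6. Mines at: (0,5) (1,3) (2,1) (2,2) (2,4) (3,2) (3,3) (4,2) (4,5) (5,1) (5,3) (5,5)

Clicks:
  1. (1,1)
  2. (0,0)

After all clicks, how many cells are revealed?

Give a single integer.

Click 1 (1,1) count=2: revealed 1 new [(1,1)] -> total=1
Click 2 (0,0) count=0: revealed 5 new [(0,0) (0,1) (0,2) (1,0) (1,2)] -> total=6

Answer: 6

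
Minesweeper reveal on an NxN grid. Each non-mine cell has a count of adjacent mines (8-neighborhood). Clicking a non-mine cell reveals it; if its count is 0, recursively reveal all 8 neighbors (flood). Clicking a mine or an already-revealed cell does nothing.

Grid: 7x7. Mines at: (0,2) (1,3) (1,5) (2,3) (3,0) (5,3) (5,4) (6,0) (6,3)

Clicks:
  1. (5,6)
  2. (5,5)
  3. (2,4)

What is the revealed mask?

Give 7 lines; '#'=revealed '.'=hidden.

Click 1 (5,6) count=0: revealed 13 new [(2,4) (2,5) (2,6) (3,4) (3,5) (3,6) (4,4) (4,5) (4,6) (5,5) (5,6) (6,5) (6,6)] -> total=13
Click 2 (5,5) count=1: revealed 0 new [(none)] -> total=13
Click 3 (2,4) count=3: revealed 0 new [(none)] -> total=13

Answer: .......
.......
....###
....###
....###
.....##
.....##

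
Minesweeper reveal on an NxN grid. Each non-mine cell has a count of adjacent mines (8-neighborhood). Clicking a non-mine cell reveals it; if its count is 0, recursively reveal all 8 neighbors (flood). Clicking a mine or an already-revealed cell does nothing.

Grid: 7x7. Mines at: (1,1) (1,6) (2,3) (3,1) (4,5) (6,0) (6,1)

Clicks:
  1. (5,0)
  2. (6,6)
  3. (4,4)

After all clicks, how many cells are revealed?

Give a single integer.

Click 1 (5,0) count=2: revealed 1 new [(5,0)] -> total=1
Click 2 (6,6) count=0: revealed 16 new [(3,2) (3,3) (3,4) (4,2) (4,3) (4,4) (5,2) (5,3) (5,4) (5,5) (5,6) (6,2) (6,3) (6,4) (6,5) (6,6)] -> total=17
Click 3 (4,4) count=1: revealed 0 new [(none)] -> total=17

Answer: 17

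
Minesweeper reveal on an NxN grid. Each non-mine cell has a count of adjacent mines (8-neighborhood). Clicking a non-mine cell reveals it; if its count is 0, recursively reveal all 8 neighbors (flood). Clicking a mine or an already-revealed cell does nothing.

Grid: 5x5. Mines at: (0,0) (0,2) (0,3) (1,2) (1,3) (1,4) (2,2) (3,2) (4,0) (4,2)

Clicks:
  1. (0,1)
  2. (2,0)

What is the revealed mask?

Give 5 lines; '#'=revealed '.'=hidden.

Answer: .#...
##...
##...
##...
.....

Derivation:
Click 1 (0,1) count=3: revealed 1 new [(0,1)] -> total=1
Click 2 (2,0) count=0: revealed 6 new [(1,0) (1,1) (2,0) (2,1) (3,0) (3,1)] -> total=7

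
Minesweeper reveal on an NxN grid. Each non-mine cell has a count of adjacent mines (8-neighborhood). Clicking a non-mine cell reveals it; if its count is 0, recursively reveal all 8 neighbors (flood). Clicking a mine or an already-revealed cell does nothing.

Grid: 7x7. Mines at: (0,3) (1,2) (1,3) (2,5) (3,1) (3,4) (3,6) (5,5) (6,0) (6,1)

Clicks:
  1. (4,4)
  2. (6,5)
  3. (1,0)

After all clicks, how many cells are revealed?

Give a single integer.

Click 1 (4,4) count=2: revealed 1 new [(4,4)] -> total=1
Click 2 (6,5) count=1: revealed 1 new [(6,5)] -> total=2
Click 3 (1,0) count=0: revealed 6 new [(0,0) (0,1) (1,0) (1,1) (2,0) (2,1)] -> total=8

Answer: 8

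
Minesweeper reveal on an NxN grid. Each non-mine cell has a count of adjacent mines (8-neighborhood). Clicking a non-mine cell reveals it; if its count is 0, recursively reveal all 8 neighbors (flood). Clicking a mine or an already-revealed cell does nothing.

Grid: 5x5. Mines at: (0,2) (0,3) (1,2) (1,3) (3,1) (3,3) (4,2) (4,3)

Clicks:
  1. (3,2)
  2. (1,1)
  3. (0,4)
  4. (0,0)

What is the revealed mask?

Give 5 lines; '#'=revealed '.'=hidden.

Click 1 (3,2) count=4: revealed 1 new [(3,2)] -> total=1
Click 2 (1,1) count=2: revealed 1 new [(1,1)] -> total=2
Click 3 (0,4) count=2: revealed 1 new [(0,4)] -> total=3
Click 4 (0,0) count=0: revealed 5 new [(0,0) (0,1) (1,0) (2,0) (2,1)] -> total=8

Answer: ##..#
##...
##...
..#..
.....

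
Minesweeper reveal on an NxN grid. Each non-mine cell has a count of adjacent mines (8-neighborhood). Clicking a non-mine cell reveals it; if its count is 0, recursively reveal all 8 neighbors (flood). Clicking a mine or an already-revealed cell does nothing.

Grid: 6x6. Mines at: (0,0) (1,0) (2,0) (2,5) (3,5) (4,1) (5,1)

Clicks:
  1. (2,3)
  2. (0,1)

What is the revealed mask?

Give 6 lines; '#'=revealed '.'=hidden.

Click 1 (2,3) count=0: revealed 26 new [(0,1) (0,2) (0,3) (0,4) (0,5) (1,1) (1,2) (1,3) (1,4) (1,5) (2,1) (2,2) (2,3) (2,4) (3,1) (3,2) (3,3) (3,4) (4,2) (4,3) (4,4) (4,5) (5,2) (5,3) (5,4) (5,5)] -> total=26
Click 2 (0,1) count=2: revealed 0 new [(none)] -> total=26

Answer: .#####
.#####
.####.
.####.
..####
..####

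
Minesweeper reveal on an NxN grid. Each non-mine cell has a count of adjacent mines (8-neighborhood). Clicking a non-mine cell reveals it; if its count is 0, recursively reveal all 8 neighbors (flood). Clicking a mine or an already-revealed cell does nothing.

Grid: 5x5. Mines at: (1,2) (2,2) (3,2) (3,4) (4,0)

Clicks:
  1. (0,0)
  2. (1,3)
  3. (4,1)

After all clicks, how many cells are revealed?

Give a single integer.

Click 1 (0,0) count=0: revealed 8 new [(0,0) (0,1) (1,0) (1,1) (2,0) (2,1) (3,0) (3,1)] -> total=8
Click 2 (1,3) count=2: revealed 1 new [(1,3)] -> total=9
Click 3 (4,1) count=2: revealed 1 new [(4,1)] -> total=10

Answer: 10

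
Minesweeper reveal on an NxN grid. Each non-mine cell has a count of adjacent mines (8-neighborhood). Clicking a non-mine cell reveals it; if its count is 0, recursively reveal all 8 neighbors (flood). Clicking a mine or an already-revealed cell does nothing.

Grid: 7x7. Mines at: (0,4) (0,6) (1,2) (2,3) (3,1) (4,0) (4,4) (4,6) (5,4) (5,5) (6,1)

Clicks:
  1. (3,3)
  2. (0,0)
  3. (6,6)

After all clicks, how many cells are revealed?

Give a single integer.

Answer: 8

Derivation:
Click 1 (3,3) count=2: revealed 1 new [(3,3)] -> total=1
Click 2 (0,0) count=0: revealed 6 new [(0,0) (0,1) (1,0) (1,1) (2,0) (2,1)] -> total=7
Click 3 (6,6) count=1: revealed 1 new [(6,6)] -> total=8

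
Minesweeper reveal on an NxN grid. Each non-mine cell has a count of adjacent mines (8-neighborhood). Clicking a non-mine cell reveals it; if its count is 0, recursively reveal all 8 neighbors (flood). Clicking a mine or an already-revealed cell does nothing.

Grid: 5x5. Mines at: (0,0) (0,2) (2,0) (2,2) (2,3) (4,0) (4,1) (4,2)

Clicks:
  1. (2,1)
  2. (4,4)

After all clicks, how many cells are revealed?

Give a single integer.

Click 1 (2,1) count=2: revealed 1 new [(2,1)] -> total=1
Click 2 (4,4) count=0: revealed 4 new [(3,3) (3,4) (4,3) (4,4)] -> total=5

Answer: 5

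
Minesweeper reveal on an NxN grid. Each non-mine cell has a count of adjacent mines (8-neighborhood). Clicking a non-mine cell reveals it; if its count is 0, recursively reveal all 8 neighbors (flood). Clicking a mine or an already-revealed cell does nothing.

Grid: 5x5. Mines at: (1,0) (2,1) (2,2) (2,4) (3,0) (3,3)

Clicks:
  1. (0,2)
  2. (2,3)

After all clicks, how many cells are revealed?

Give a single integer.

Answer: 9

Derivation:
Click 1 (0,2) count=0: revealed 8 new [(0,1) (0,2) (0,3) (0,4) (1,1) (1,2) (1,3) (1,4)] -> total=8
Click 2 (2,3) count=3: revealed 1 new [(2,3)] -> total=9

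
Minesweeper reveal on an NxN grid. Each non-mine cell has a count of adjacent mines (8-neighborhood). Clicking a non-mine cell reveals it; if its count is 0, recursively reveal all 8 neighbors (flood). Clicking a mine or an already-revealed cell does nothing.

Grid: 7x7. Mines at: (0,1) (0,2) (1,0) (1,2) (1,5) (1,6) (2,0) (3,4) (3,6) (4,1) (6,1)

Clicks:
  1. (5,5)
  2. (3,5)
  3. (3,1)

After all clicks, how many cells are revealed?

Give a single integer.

Click 1 (5,5) count=0: revealed 15 new [(4,2) (4,3) (4,4) (4,5) (4,6) (5,2) (5,3) (5,4) (5,5) (5,6) (6,2) (6,3) (6,4) (6,5) (6,6)] -> total=15
Click 2 (3,5) count=2: revealed 1 new [(3,5)] -> total=16
Click 3 (3,1) count=2: revealed 1 new [(3,1)] -> total=17

Answer: 17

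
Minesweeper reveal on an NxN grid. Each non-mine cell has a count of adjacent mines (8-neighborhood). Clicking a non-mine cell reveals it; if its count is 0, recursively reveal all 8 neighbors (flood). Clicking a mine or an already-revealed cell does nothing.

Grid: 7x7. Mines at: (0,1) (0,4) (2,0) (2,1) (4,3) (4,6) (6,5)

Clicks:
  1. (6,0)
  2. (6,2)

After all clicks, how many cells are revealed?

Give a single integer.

Click 1 (6,0) count=0: revealed 16 new [(3,0) (3,1) (3,2) (4,0) (4,1) (4,2) (5,0) (5,1) (5,2) (5,3) (5,4) (6,0) (6,1) (6,2) (6,3) (6,4)] -> total=16
Click 2 (6,2) count=0: revealed 0 new [(none)] -> total=16

Answer: 16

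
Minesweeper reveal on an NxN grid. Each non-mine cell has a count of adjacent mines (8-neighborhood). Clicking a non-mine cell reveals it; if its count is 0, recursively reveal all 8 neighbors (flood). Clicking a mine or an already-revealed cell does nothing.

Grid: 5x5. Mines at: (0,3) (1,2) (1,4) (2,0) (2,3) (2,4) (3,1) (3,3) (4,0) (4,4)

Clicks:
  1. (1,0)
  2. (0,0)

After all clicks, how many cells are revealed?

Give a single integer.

Answer: 4

Derivation:
Click 1 (1,0) count=1: revealed 1 new [(1,0)] -> total=1
Click 2 (0,0) count=0: revealed 3 new [(0,0) (0,1) (1,1)] -> total=4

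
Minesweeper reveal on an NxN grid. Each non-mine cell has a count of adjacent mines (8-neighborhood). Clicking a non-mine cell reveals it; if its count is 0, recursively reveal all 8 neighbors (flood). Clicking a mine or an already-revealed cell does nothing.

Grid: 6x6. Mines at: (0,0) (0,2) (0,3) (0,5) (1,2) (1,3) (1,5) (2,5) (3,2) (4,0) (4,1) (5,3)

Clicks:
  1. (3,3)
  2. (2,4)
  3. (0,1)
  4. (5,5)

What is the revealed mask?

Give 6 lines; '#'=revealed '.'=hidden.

Answer: .#....
......
....#.
...###
....##
....##

Derivation:
Click 1 (3,3) count=1: revealed 1 new [(3,3)] -> total=1
Click 2 (2,4) count=3: revealed 1 new [(2,4)] -> total=2
Click 3 (0,1) count=3: revealed 1 new [(0,1)] -> total=3
Click 4 (5,5) count=0: revealed 6 new [(3,4) (3,5) (4,4) (4,5) (5,4) (5,5)] -> total=9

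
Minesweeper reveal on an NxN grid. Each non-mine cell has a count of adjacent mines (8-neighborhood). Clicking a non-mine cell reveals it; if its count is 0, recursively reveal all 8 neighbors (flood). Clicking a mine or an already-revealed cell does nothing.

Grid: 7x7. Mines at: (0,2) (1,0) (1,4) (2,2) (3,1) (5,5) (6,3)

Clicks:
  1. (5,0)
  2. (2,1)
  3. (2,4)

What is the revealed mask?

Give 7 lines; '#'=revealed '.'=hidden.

Click 1 (5,0) count=0: revealed 9 new [(4,0) (4,1) (4,2) (5,0) (5,1) (5,2) (6,0) (6,1) (6,2)] -> total=9
Click 2 (2,1) count=3: revealed 1 new [(2,1)] -> total=10
Click 3 (2,4) count=1: revealed 1 new [(2,4)] -> total=11

Answer: .......
.......
.#..#..
.......
###....
###....
###....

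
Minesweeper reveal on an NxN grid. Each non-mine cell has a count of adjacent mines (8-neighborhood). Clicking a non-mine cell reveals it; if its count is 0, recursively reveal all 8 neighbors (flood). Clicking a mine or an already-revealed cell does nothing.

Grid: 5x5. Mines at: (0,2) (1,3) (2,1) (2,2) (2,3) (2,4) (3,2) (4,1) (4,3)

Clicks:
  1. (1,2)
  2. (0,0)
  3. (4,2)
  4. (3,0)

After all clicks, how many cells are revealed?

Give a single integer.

Answer: 7

Derivation:
Click 1 (1,2) count=5: revealed 1 new [(1,2)] -> total=1
Click 2 (0,0) count=0: revealed 4 new [(0,0) (0,1) (1,0) (1,1)] -> total=5
Click 3 (4,2) count=3: revealed 1 new [(4,2)] -> total=6
Click 4 (3,0) count=2: revealed 1 new [(3,0)] -> total=7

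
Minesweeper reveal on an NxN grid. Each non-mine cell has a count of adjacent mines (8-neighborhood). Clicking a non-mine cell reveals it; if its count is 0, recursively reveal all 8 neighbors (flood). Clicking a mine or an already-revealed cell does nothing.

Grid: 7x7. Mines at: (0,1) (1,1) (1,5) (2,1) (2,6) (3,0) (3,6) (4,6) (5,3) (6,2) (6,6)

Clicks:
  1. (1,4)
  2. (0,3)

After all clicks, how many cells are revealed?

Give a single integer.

Click 1 (1,4) count=1: revealed 1 new [(1,4)] -> total=1
Click 2 (0,3) count=0: revealed 17 new [(0,2) (0,3) (0,4) (1,2) (1,3) (2,2) (2,3) (2,4) (2,5) (3,2) (3,3) (3,4) (3,5) (4,2) (4,3) (4,4) (4,5)] -> total=18

Answer: 18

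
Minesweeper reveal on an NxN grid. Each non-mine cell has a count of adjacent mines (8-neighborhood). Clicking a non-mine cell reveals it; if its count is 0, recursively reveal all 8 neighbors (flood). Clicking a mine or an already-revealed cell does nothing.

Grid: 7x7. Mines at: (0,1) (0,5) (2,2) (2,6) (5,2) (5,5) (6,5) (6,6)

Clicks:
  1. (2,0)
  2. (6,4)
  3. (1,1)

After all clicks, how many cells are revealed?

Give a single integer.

Answer: 13

Derivation:
Click 1 (2,0) count=0: revealed 12 new [(1,0) (1,1) (2,0) (2,1) (3,0) (3,1) (4,0) (4,1) (5,0) (5,1) (6,0) (6,1)] -> total=12
Click 2 (6,4) count=2: revealed 1 new [(6,4)] -> total=13
Click 3 (1,1) count=2: revealed 0 new [(none)] -> total=13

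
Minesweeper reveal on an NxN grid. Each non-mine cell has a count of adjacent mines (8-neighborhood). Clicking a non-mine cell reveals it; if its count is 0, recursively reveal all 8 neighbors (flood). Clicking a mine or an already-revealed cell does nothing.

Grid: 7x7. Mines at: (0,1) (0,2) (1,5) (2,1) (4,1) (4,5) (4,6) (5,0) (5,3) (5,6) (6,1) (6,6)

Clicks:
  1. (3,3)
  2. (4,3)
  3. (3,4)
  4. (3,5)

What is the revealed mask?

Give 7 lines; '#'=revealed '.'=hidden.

Click 1 (3,3) count=0: revealed 12 new [(1,2) (1,3) (1,4) (2,2) (2,3) (2,4) (3,2) (3,3) (3,4) (4,2) (4,3) (4,4)] -> total=12
Click 2 (4,3) count=1: revealed 0 new [(none)] -> total=12
Click 3 (3,4) count=1: revealed 0 new [(none)] -> total=12
Click 4 (3,5) count=2: revealed 1 new [(3,5)] -> total=13

Answer: .......
..###..
..###..
..####.
..###..
.......
.......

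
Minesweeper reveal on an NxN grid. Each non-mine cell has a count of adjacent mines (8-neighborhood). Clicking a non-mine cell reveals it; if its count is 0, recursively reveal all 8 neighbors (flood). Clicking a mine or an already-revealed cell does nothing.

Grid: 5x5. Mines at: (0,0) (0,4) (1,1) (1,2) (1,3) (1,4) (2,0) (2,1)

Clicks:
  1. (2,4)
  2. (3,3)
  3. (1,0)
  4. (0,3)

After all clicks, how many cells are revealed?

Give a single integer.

Answer: 15

Derivation:
Click 1 (2,4) count=2: revealed 1 new [(2,4)] -> total=1
Click 2 (3,3) count=0: revealed 12 new [(2,2) (2,3) (3,0) (3,1) (3,2) (3,3) (3,4) (4,0) (4,1) (4,2) (4,3) (4,4)] -> total=13
Click 3 (1,0) count=4: revealed 1 new [(1,0)] -> total=14
Click 4 (0,3) count=4: revealed 1 new [(0,3)] -> total=15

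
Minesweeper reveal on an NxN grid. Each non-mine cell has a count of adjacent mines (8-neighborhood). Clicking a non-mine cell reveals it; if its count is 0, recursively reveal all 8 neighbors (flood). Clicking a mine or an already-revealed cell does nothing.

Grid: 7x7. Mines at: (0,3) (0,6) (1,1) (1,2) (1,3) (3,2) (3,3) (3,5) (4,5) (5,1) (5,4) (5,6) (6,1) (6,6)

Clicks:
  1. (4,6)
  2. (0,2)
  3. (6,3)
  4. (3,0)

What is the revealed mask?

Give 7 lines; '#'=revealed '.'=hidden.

Answer: ..#....
.......
##.....
##.....
##....#
.......
...#...

Derivation:
Click 1 (4,6) count=3: revealed 1 new [(4,6)] -> total=1
Click 2 (0,2) count=4: revealed 1 new [(0,2)] -> total=2
Click 3 (6,3) count=1: revealed 1 new [(6,3)] -> total=3
Click 4 (3,0) count=0: revealed 6 new [(2,0) (2,1) (3,0) (3,1) (4,0) (4,1)] -> total=9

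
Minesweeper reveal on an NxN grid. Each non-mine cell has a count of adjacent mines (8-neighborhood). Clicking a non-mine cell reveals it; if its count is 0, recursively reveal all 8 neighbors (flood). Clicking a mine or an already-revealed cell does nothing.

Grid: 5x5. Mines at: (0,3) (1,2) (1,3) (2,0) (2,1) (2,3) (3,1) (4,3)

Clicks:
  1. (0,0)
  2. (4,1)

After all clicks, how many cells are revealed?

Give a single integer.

Click 1 (0,0) count=0: revealed 4 new [(0,0) (0,1) (1,0) (1,1)] -> total=4
Click 2 (4,1) count=1: revealed 1 new [(4,1)] -> total=5

Answer: 5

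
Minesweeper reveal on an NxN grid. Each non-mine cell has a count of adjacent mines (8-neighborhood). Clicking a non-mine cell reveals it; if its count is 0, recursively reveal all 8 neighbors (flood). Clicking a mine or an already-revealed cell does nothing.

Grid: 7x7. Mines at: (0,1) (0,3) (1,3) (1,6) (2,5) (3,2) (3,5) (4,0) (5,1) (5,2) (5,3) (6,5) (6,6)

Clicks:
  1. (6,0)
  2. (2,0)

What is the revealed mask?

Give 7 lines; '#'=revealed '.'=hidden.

Click 1 (6,0) count=1: revealed 1 new [(6,0)] -> total=1
Click 2 (2,0) count=0: revealed 6 new [(1,0) (1,1) (2,0) (2,1) (3,0) (3,1)] -> total=7

Answer: .......
##.....
##.....
##.....
.......
.......
#......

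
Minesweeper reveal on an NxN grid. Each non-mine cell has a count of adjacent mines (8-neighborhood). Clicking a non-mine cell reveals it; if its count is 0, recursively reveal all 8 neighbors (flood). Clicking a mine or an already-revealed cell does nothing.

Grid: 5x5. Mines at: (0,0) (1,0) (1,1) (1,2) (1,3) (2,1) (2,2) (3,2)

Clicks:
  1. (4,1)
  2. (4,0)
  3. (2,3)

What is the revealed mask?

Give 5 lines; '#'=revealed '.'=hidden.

Answer: .....
.....
...#.
##...
##...

Derivation:
Click 1 (4,1) count=1: revealed 1 new [(4,1)] -> total=1
Click 2 (4,0) count=0: revealed 3 new [(3,0) (3,1) (4,0)] -> total=4
Click 3 (2,3) count=4: revealed 1 new [(2,3)] -> total=5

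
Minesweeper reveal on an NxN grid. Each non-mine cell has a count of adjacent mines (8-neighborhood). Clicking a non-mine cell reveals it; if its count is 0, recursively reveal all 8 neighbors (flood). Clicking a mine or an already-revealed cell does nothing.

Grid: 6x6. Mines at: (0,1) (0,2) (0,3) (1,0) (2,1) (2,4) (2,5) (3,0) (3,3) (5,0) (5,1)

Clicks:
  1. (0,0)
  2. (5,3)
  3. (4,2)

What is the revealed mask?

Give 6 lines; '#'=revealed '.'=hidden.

Click 1 (0,0) count=2: revealed 1 new [(0,0)] -> total=1
Click 2 (5,3) count=0: revealed 10 new [(3,4) (3,5) (4,2) (4,3) (4,4) (4,5) (5,2) (5,3) (5,4) (5,5)] -> total=11
Click 3 (4,2) count=2: revealed 0 new [(none)] -> total=11

Answer: #.....
......
......
....##
..####
..####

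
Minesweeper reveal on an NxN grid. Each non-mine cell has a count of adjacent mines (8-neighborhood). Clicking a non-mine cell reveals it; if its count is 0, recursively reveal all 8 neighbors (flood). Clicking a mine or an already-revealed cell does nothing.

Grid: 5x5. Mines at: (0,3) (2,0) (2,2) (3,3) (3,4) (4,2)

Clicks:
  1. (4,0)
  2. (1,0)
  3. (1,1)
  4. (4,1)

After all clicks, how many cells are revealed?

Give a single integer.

Answer: 6

Derivation:
Click 1 (4,0) count=0: revealed 4 new [(3,0) (3,1) (4,0) (4,1)] -> total=4
Click 2 (1,0) count=1: revealed 1 new [(1,0)] -> total=5
Click 3 (1,1) count=2: revealed 1 new [(1,1)] -> total=6
Click 4 (4,1) count=1: revealed 0 new [(none)] -> total=6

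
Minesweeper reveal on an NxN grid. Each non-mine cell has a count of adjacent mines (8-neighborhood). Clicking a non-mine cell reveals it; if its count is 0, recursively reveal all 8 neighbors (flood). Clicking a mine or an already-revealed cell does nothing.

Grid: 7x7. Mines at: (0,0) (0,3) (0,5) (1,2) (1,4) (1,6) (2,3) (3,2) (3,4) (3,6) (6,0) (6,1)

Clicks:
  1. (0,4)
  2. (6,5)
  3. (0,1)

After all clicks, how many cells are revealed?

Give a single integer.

Click 1 (0,4) count=3: revealed 1 new [(0,4)] -> total=1
Click 2 (6,5) count=0: revealed 15 new [(4,2) (4,3) (4,4) (4,5) (4,6) (5,2) (5,3) (5,4) (5,5) (5,6) (6,2) (6,3) (6,4) (6,5) (6,6)] -> total=16
Click 3 (0,1) count=2: revealed 1 new [(0,1)] -> total=17

Answer: 17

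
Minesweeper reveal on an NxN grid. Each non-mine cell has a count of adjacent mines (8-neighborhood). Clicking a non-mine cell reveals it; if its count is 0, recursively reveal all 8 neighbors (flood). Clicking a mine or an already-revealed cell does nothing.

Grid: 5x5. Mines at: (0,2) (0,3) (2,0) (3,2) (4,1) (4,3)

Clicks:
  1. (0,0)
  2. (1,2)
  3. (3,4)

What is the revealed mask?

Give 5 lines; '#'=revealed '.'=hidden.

Answer: ##...
###..
.....
....#
.....

Derivation:
Click 1 (0,0) count=0: revealed 4 new [(0,0) (0,1) (1,0) (1,1)] -> total=4
Click 2 (1,2) count=2: revealed 1 new [(1,2)] -> total=5
Click 3 (3,4) count=1: revealed 1 new [(3,4)] -> total=6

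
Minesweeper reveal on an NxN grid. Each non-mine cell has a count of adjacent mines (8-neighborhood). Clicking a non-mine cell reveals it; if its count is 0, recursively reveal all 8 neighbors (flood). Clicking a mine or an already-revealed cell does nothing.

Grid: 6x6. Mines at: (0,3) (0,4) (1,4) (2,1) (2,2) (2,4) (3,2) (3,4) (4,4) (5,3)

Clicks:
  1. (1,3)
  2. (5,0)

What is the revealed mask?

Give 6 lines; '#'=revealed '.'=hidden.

Answer: ......
...#..
......
##....
###...
###...

Derivation:
Click 1 (1,3) count=5: revealed 1 new [(1,3)] -> total=1
Click 2 (5,0) count=0: revealed 8 new [(3,0) (3,1) (4,0) (4,1) (4,2) (5,0) (5,1) (5,2)] -> total=9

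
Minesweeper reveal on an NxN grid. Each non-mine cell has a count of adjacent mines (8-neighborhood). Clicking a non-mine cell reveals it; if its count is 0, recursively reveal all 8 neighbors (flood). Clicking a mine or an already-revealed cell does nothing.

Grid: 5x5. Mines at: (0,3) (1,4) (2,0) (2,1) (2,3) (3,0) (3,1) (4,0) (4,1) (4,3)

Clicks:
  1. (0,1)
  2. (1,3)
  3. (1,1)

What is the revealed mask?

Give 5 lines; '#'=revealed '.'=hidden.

Click 1 (0,1) count=0: revealed 6 new [(0,0) (0,1) (0,2) (1,0) (1,1) (1,2)] -> total=6
Click 2 (1,3) count=3: revealed 1 new [(1,3)] -> total=7
Click 3 (1,1) count=2: revealed 0 new [(none)] -> total=7

Answer: ###..
####.
.....
.....
.....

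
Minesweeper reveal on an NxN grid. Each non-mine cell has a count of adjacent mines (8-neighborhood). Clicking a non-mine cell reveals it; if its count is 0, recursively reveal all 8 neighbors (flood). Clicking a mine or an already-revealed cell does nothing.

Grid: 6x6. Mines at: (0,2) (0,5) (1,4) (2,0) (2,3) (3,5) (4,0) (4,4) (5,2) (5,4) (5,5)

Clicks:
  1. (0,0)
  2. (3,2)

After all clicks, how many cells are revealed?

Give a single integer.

Click 1 (0,0) count=0: revealed 4 new [(0,0) (0,1) (1,0) (1,1)] -> total=4
Click 2 (3,2) count=1: revealed 1 new [(3,2)] -> total=5

Answer: 5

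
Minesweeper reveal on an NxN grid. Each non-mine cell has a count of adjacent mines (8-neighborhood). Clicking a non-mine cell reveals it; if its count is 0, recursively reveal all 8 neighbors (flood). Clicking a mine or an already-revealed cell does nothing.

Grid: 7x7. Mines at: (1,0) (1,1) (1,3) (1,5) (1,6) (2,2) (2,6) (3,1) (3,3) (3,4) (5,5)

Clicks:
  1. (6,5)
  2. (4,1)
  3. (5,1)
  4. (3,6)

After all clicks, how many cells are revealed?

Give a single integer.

Answer: 17

Derivation:
Click 1 (6,5) count=1: revealed 1 new [(6,5)] -> total=1
Click 2 (4,1) count=1: revealed 1 new [(4,1)] -> total=2
Click 3 (5,1) count=0: revealed 14 new [(4,0) (4,2) (4,3) (4,4) (5,0) (5,1) (5,2) (5,3) (5,4) (6,0) (6,1) (6,2) (6,3) (6,4)] -> total=16
Click 4 (3,6) count=1: revealed 1 new [(3,6)] -> total=17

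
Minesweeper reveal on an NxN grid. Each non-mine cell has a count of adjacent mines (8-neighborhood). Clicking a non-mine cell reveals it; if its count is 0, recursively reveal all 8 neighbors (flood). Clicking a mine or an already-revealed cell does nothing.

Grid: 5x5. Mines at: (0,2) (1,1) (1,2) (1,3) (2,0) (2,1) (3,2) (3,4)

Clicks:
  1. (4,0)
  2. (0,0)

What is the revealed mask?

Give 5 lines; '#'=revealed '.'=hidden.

Click 1 (4,0) count=0: revealed 4 new [(3,0) (3,1) (4,0) (4,1)] -> total=4
Click 2 (0,0) count=1: revealed 1 new [(0,0)] -> total=5

Answer: #....
.....
.....
##...
##...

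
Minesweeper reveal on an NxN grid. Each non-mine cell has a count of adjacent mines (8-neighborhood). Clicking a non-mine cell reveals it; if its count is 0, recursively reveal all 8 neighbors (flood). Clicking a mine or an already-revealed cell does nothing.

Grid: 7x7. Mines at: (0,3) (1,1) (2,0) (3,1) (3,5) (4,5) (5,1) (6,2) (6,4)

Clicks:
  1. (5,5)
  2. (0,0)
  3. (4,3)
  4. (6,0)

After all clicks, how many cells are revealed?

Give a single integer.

Answer: 18

Derivation:
Click 1 (5,5) count=2: revealed 1 new [(5,5)] -> total=1
Click 2 (0,0) count=1: revealed 1 new [(0,0)] -> total=2
Click 3 (4,3) count=0: revealed 15 new [(1,2) (1,3) (1,4) (2,2) (2,3) (2,4) (3,2) (3,3) (3,4) (4,2) (4,3) (4,4) (5,2) (5,3) (5,4)] -> total=17
Click 4 (6,0) count=1: revealed 1 new [(6,0)] -> total=18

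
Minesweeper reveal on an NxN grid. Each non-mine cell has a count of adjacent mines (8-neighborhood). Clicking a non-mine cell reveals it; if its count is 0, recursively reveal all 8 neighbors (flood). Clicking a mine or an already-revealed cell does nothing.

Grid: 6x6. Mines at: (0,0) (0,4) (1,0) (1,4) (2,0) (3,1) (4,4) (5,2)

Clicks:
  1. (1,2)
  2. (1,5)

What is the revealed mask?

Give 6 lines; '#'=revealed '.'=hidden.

Answer: .###..
.###.#
.###..
......
......
......

Derivation:
Click 1 (1,2) count=0: revealed 9 new [(0,1) (0,2) (0,3) (1,1) (1,2) (1,3) (2,1) (2,2) (2,3)] -> total=9
Click 2 (1,5) count=2: revealed 1 new [(1,5)] -> total=10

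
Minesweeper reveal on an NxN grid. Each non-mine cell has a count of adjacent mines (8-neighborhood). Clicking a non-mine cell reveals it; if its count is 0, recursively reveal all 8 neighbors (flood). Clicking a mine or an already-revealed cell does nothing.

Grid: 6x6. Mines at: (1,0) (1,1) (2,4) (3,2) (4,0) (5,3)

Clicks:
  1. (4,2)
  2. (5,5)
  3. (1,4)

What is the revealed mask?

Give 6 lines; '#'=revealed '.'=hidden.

Answer: ......
....#.
......
....##
..#.##
....##

Derivation:
Click 1 (4,2) count=2: revealed 1 new [(4,2)] -> total=1
Click 2 (5,5) count=0: revealed 6 new [(3,4) (3,5) (4,4) (4,5) (5,4) (5,5)] -> total=7
Click 3 (1,4) count=1: revealed 1 new [(1,4)] -> total=8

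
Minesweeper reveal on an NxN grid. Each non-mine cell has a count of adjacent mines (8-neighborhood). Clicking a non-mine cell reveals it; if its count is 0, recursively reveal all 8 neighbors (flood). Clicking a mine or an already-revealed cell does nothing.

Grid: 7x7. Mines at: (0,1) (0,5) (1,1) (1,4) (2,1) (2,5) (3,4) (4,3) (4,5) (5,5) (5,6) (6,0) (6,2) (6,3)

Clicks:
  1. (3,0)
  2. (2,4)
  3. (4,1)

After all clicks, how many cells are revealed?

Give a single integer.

Answer: 10

Derivation:
Click 1 (3,0) count=1: revealed 1 new [(3,0)] -> total=1
Click 2 (2,4) count=3: revealed 1 new [(2,4)] -> total=2
Click 3 (4,1) count=0: revealed 8 new [(3,1) (3,2) (4,0) (4,1) (4,2) (5,0) (5,1) (5,2)] -> total=10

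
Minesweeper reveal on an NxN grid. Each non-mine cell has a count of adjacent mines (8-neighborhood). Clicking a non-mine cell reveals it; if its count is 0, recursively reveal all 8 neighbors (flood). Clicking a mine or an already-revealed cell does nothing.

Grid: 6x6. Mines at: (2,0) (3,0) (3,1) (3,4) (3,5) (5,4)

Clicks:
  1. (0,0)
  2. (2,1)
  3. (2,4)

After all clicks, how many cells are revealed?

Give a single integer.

Click 1 (0,0) count=0: revealed 17 new [(0,0) (0,1) (0,2) (0,3) (0,4) (0,5) (1,0) (1,1) (1,2) (1,3) (1,4) (1,5) (2,1) (2,2) (2,3) (2,4) (2,5)] -> total=17
Click 2 (2,1) count=3: revealed 0 new [(none)] -> total=17
Click 3 (2,4) count=2: revealed 0 new [(none)] -> total=17

Answer: 17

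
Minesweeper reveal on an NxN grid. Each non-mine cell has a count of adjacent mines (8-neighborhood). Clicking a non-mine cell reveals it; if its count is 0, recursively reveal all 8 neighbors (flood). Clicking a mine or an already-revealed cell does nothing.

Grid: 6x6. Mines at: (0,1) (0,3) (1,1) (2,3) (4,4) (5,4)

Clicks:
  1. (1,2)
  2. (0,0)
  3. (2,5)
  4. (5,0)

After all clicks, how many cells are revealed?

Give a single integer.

Click 1 (1,2) count=4: revealed 1 new [(1,2)] -> total=1
Click 2 (0,0) count=2: revealed 1 new [(0,0)] -> total=2
Click 3 (2,5) count=0: revealed 8 new [(0,4) (0,5) (1,4) (1,5) (2,4) (2,5) (3,4) (3,5)] -> total=10
Click 4 (5,0) count=0: revealed 15 new [(2,0) (2,1) (2,2) (3,0) (3,1) (3,2) (3,3) (4,0) (4,1) (4,2) (4,3) (5,0) (5,1) (5,2) (5,3)] -> total=25

Answer: 25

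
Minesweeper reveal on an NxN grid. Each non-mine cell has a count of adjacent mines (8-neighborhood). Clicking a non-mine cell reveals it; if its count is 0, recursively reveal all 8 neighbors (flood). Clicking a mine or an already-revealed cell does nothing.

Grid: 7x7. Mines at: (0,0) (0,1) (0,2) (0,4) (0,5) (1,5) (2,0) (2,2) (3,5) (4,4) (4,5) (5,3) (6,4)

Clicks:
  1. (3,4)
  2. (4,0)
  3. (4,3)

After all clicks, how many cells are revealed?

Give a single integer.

Answer: 14

Derivation:
Click 1 (3,4) count=3: revealed 1 new [(3,4)] -> total=1
Click 2 (4,0) count=0: revealed 12 new [(3,0) (3,1) (3,2) (4,0) (4,1) (4,2) (5,0) (5,1) (5,2) (6,0) (6,1) (6,2)] -> total=13
Click 3 (4,3) count=2: revealed 1 new [(4,3)] -> total=14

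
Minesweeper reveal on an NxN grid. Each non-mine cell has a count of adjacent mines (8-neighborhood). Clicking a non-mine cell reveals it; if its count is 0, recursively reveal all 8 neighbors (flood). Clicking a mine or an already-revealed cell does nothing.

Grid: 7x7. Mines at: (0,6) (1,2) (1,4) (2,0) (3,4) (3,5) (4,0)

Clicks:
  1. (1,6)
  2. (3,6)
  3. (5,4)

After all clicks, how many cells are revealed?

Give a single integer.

Click 1 (1,6) count=1: revealed 1 new [(1,6)] -> total=1
Click 2 (3,6) count=1: revealed 1 new [(3,6)] -> total=2
Click 3 (5,4) count=0: revealed 26 new [(2,1) (2,2) (2,3) (3,1) (3,2) (3,3) (4,1) (4,2) (4,3) (4,4) (4,5) (4,6) (5,0) (5,1) (5,2) (5,3) (5,4) (5,5) (5,6) (6,0) (6,1) (6,2) (6,3) (6,4) (6,5) (6,6)] -> total=28

Answer: 28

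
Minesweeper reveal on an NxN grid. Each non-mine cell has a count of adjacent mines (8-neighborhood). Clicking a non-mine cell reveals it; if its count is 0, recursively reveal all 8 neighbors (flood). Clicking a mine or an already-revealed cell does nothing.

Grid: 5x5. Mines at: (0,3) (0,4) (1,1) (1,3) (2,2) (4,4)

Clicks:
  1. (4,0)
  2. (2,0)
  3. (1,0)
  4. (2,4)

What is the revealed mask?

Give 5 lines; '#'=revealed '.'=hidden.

Answer: .....
#....
##..#
####.
####.

Derivation:
Click 1 (4,0) count=0: revealed 10 new [(2,0) (2,1) (3,0) (3,1) (3,2) (3,3) (4,0) (4,1) (4,2) (4,3)] -> total=10
Click 2 (2,0) count=1: revealed 0 new [(none)] -> total=10
Click 3 (1,0) count=1: revealed 1 new [(1,0)] -> total=11
Click 4 (2,4) count=1: revealed 1 new [(2,4)] -> total=12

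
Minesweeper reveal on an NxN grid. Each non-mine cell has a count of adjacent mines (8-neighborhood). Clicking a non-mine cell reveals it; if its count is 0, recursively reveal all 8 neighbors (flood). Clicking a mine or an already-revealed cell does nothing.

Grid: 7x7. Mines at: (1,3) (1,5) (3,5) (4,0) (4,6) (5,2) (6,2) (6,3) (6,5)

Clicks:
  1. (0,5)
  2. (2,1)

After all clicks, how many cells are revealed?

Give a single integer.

Answer: 21

Derivation:
Click 1 (0,5) count=1: revealed 1 new [(0,5)] -> total=1
Click 2 (2,1) count=0: revealed 20 new [(0,0) (0,1) (0,2) (1,0) (1,1) (1,2) (2,0) (2,1) (2,2) (2,3) (2,4) (3,0) (3,1) (3,2) (3,3) (3,4) (4,1) (4,2) (4,3) (4,4)] -> total=21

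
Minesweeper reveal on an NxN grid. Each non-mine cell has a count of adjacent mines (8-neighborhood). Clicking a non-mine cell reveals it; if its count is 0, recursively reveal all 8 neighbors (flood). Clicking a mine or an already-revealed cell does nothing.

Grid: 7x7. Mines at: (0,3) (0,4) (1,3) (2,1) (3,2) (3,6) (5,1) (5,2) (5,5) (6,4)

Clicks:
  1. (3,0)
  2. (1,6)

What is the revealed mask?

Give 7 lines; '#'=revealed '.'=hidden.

Click 1 (3,0) count=1: revealed 1 new [(3,0)] -> total=1
Click 2 (1,6) count=0: revealed 6 new [(0,5) (0,6) (1,5) (1,6) (2,5) (2,6)] -> total=7

Answer: .....##
.....##
.....##
#......
.......
.......
.......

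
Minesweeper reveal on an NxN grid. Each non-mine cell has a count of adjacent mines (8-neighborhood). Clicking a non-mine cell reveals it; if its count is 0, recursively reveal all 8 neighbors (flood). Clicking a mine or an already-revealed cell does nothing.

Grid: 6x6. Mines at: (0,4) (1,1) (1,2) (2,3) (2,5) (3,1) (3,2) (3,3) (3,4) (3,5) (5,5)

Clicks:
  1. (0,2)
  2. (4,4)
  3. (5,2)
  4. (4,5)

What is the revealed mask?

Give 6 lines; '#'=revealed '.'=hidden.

Click 1 (0,2) count=2: revealed 1 new [(0,2)] -> total=1
Click 2 (4,4) count=4: revealed 1 new [(4,4)] -> total=2
Click 3 (5,2) count=0: revealed 9 new [(4,0) (4,1) (4,2) (4,3) (5,0) (5,1) (5,2) (5,3) (5,4)] -> total=11
Click 4 (4,5) count=3: revealed 1 new [(4,5)] -> total=12

Answer: ..#...
......
......
......
######
#####.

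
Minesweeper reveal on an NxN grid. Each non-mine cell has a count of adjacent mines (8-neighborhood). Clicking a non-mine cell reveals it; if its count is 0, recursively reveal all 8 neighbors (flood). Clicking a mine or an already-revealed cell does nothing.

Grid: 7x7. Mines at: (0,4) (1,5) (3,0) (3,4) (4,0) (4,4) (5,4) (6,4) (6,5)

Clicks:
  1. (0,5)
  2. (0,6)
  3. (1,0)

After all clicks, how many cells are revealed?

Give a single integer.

Answer: 28

Derivation:
Click 1 (0,5) count=2: revealed 1 new [(0,5)] -> total=1
Click 2 (0,6) count=1: revealed 1 new [(0,6)] -> total=2
Click 3 (1,0) count=0: revealed 26 new [(0,0) (0,1) (0,2) (0,3) (1,0) (1,1) (1,2) (1,3) (2,0) (2,1) (2,2) (2,3) (3,1) (3,2) (3,3) (4,1) (4,2) (4,3) (5,0) (5,1) (5,2) (5,3) (6,0) (6,1) (6,2) (6,3)] -> total=28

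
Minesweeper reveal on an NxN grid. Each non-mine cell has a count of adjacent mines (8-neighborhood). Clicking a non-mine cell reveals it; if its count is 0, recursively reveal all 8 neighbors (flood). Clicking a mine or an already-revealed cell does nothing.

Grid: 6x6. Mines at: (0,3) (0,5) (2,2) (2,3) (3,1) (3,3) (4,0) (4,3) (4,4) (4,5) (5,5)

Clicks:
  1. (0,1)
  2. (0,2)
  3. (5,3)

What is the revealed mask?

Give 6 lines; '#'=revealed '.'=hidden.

Click 1 (0,1) count=0: revealed 8 new [(0,0) (0,1) (0,2) (1,0) (1,1) (1,2) (2,0) (2,1)] -> total=8
Click 2 (0,2) count=1: revealed 0 new [(none)] -> total=8
Click 3 (5,3) count=2: revealed 1 new [(5,3)] -> total=9

Answer: ###...
###...
##....
......
......
...#..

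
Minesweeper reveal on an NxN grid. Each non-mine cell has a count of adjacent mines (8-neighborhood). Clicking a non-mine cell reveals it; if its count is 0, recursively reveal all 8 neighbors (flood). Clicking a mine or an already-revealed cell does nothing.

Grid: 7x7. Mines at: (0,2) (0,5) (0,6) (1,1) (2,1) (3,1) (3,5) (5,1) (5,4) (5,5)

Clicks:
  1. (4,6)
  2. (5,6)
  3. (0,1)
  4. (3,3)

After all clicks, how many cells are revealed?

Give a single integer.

Click 1 (4,6) count=2: revealed 1 new [(4,6)] -> total=1
Click 2 (5,6) count=1: revealed 1 new [(5,6)] -> total=2
Click 3 (0,1) count=2: revealed 1 new [(0,1)] -> total=3
Click 4 (3,3) count=0: revealed 12 new [(1,2) (1,3) (1,4) (2,2) (2,3) (2,4) (3,2) (3,3) (3,4) (4,2) (4,3) (4,4)] -> total=15

Answer: 15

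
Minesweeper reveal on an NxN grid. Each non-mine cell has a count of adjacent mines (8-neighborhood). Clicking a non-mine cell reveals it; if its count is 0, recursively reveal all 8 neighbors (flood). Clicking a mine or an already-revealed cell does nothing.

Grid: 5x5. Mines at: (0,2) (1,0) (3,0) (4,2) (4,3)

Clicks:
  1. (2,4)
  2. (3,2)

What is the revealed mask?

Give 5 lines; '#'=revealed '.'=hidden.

Answer: ...##
.####
.####
.####
.....

Derivation:
Click 1 (2,4) count=0: revealed 14 new [(0,3) (0,4) (1,1) (1,2) (1,3) (1,4) (2,1) (2,2) (2,3) (2,4) (3,1) (3,2) (3,3) (3,4)] -> total=14
Click 2 (3,2) count=2: revealed 0 new [(none)] -> total=14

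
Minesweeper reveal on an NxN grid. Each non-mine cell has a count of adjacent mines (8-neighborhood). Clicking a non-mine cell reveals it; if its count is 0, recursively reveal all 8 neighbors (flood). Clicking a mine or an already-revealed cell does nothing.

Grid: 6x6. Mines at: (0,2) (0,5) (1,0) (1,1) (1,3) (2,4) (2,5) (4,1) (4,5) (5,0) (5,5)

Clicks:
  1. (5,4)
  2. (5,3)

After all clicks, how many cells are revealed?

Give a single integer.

Answer: 9

Derivation:
Click 1 (5,4) count=2: revealed 1 new [(5,4)] -> total=1
Click 2 (5,3) count=0: revealed 8 new [(3,2) (3,3) (3,4) (4,2) (4,3) (4,4) (5,2) (5,3)] -> total=9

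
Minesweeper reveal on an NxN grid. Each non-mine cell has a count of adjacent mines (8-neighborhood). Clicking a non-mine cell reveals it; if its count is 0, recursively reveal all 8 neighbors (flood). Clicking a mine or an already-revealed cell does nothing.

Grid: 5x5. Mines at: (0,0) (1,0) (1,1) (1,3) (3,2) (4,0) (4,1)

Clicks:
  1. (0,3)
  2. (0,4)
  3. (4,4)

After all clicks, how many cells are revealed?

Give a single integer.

Answer: 8

Derivation:
Click 1 (0,3) count=1: revealed 1 new [(0,3)] -> total=1
Click 2 (0,4) count=1: revealed 1 new [(0,4)] -> total=2
Click 3 (4,4) count=0: revealed 6 new [(2,3) (2,4) (3,3) (3,4) (4,3) (4,4)] -> total=8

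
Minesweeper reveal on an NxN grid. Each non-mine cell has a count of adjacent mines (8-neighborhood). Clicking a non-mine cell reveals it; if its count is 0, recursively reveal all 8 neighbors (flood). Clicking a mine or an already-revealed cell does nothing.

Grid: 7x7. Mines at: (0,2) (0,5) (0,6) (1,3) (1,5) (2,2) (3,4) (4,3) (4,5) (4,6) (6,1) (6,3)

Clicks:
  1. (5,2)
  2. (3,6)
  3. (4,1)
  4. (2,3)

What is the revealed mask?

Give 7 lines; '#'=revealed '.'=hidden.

Click 1 (5,2) count=3: revealed 1 new [(5,2)] -> total=1
Click 2 (3,6) count=2: revealed 1 new [(3,6)] -> total=2
Click 3 (4,1) count=0: revealed 14 new [(0,0) (0,1) (1,0) (1,1) (2,0) (2,1) (3,0) (3,1) (3,2) (4,0) (4,1) (4,2) (5,0) (5,1)] -> total=16
Click 4 (2,3) count=3: revealed 1 new [(2,3)] -> total=17

Answer: ##.....
##.....
##.#...
###...#
###....
###....
.......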